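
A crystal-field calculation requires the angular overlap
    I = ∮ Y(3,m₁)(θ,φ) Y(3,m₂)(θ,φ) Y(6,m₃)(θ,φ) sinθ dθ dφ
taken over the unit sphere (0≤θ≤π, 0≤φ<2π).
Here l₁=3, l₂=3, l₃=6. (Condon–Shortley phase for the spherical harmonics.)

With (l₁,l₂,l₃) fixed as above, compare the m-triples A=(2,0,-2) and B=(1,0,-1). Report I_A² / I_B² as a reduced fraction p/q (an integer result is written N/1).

16/25

l's match ⇒ only the (l;m) 3-j factors differ between A and B.
A: triangle coeff Δ(3,3,6) = 1/12012; Σ_t [0,0]: t=0:+1/4320 = 1/4320; (3j)²=8/429 [(3 3 6; 2 0 -2)], sign=+1
B: triangle coeff Δ(3,3,6) = 1/12012; Σ_t [0,0]: t=0:+1/1728 = 1/1728; (3j)²=25/858 [(3 3 6; 1 0 -1)], sign=-1
I_A²/I_B² = (8/429)/(25/858) = 16/25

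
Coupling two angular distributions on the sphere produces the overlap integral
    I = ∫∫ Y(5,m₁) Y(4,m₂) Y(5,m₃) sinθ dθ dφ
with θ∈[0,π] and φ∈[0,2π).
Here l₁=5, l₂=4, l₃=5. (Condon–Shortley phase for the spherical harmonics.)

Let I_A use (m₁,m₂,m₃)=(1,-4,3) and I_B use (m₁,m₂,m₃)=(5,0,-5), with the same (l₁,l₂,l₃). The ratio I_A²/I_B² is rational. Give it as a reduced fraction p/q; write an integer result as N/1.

Same 5,4,5: normalisation and zero-m 3j drop out of the ratio.
A: Δ: 4! 6! 4! / 15! → 1/3153150; sum: t=0:+1/27648 = 1/27648; 3j²(5 4 5; 1 -4 3) = Δ·Π!·Σ² = 10/429  (sign +1)
B: Δ: 4! 6! 4! / 15! → 1/3153150; sum: t=0:+1/414720 = 1/414720; 3j²(5 4 5; 5 0 -5) = Δ·Π!·Σ² = 2/143  (sign +1)
I_A²/I_B² = (10/429)/(2/143) = 5/3

5/3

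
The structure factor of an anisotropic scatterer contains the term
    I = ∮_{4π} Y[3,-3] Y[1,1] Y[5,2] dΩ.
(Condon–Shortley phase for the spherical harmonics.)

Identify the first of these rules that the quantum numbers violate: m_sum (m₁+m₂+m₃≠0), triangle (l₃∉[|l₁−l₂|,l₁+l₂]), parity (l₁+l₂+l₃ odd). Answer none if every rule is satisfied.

triangle

Σmᵢ = 0  ✓
l₃∈[|l₁−l₂|,l₁+l₂]=[2,4], have l₃=5  ✗
Σlᵢ = 9 ⇒ odd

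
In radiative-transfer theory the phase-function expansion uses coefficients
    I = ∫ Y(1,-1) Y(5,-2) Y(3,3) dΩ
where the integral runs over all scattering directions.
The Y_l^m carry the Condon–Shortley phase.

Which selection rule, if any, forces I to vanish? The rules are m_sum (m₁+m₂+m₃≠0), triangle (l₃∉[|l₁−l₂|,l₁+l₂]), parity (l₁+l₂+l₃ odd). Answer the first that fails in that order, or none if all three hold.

triangle

m₁+m₂+m₃ = -1 − 2 + 3 = 0  ✓
triangle: |1−5|=4 ≤ l₃=3 ≤ 1+5=6  ✗
parity: l₁+l₂+l₃ = 9 is odd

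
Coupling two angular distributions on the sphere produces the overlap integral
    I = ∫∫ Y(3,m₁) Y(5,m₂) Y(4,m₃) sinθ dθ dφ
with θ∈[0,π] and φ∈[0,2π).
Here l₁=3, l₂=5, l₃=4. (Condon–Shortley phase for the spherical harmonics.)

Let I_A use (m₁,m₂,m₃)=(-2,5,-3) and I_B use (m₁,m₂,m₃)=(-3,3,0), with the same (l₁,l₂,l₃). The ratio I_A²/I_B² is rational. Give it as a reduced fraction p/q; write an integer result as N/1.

Shared (l₁,l₂,l₃)=(3,5,4): N and (l;000)² cancel in I_A²/I_B².
A: Δ = 4!·2!·6!/13! = 1/180180; Racah Σ t=4..4: t=4:+1/17280 = 1/17280; ⇒ 3j(3 5 4; -2 5 -3)² = 35/858, sgn -1
B: Δ = 4!·2!·6!/13! = 1/180180; Racah Σ t=4..4: t=4:+1/2304 = 1/2304; ⇒ 3j(3 5 4; -3 3 0)² = 5/143, sgn +1
I_A²/I_B² = (35/858)/(5/143) = 7/6

7/6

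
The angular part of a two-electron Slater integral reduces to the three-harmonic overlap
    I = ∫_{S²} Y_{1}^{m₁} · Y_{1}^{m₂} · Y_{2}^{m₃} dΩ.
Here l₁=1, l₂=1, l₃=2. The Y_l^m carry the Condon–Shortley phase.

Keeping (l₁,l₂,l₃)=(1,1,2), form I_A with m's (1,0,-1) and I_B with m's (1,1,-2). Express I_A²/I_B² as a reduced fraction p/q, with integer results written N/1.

1/2

l's match ⇒ only the (l;m) 3-j factors differ between A and B.
A: triangle coeff Δ(1,1,2) = 1/30; Σ_t [0,0]: t=0:+1/2 = 1/2; (3j)²=1/10 [(1 1 2; 1 0 -1)], sign=-1
B: triangle coeff Δ(1,1,2) = 1/30; Σ_t [0,0]: t=0:+1/4 = 1/4; (3j)²=1/5 [(1 1 2; 1 1 -2)], sign=+1
I_A²/I_B² = (1/10)/(1/5) = 1/2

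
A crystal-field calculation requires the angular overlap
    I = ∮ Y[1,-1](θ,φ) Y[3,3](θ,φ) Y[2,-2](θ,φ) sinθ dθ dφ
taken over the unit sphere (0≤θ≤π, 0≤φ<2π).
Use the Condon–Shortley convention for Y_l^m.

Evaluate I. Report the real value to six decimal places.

Checks pass: Σm=0; 6 even; l₃=2∈[2,4].
(2·1+1)(2·3+1)(2·2+1) = 105
Δ: 2! 0! 4! / 7! → 1/105
sum: t=1:−1/4 = -1/4
3j²(1 3 2; 0 0 0) = Δ·Π!·Σ² = 3/35  (sign -1)
sum: t=2:+1/48 = 1/48
3j²(1 3 2; -1 3 -2) = Δ·Π!·Σ² = 1/7  (sign +1)
combine: 4πI² = 105·3/35·1/7 = 9/7
take √, sign -1: I = -0.31986543

-0.319865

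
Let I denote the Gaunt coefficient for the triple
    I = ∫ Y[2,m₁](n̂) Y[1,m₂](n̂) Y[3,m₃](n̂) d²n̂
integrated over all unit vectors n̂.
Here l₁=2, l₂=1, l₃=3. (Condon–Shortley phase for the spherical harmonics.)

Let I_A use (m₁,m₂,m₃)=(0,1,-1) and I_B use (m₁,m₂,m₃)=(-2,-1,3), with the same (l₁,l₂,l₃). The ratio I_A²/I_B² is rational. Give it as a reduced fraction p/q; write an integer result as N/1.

2/5

Same 2,1,3: normalisation and zero-m 3j drop out of the ratio.
A: Δ: 0! 4! 2! / 7! → 1/105; sum: t=0:+1/8 = 1/8; 3j²(2 1 3; 0 1 -1) = Δ·Π!·Σ² = 2/35  (sign +1)
B: Δ: 0! 4! 2! / 7! → 1/105; sum: t=0:+1/48 = 1/48; 3j²(2 1 3; -2 -1 3) = Δ·Π!·Σ² = 1/7  (sign +1)
I_A²/I_B² = (2/35)/(1/7) = 2/5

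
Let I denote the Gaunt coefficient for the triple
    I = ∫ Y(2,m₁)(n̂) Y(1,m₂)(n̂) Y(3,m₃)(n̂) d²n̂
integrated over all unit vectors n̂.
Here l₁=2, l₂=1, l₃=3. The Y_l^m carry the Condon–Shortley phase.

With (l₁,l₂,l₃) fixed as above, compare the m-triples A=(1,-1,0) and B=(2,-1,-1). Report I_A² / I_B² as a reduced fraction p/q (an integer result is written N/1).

Same 2,1,3: normalisation and zero-m 3j drop out of the ratio.
A: Δ: 0! 4! 2! / 7! → 1/105; sum: t=0:+1/12 = 1/12; 3j²(2 1 3; 1 -1 0) = Δ·Π!·Σ² = 1/35  (sign -1)
B: Δ: 0! 4! 2! / 7! → 1/105; sum: t=0:+1/48 = 1/48; 3j²(2 1 3; 2 -1 -1) = Δ·Π!·Σ² = 1/105  (sign +1)
I_A²/I_B² = (1/35)/(1/105) = 3/1

3/1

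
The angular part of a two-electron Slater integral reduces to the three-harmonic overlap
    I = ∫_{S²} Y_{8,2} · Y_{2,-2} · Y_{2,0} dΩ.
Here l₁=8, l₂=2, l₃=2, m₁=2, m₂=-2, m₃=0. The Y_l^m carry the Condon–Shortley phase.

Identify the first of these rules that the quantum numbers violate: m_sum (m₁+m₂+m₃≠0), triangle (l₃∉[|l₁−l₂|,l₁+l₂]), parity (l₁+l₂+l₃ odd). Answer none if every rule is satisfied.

azimuthal sum: 2 − 2 + 0 = 0  ✓
6 ≤ 2 ≤ 10 (triangle on l)  ✗
L = 8 + 2 + 2 = 12 (even)

triangle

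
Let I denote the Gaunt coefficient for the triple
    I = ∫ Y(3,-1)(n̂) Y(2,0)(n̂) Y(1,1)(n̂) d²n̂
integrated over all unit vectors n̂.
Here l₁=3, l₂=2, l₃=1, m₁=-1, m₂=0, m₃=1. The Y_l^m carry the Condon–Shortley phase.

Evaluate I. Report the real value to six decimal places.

-0.202301

Rules hold: Σm=0, L=6 even, 1≤1≤5.
N = 7·5·3 = 105
Δ = 4!·2!·0!/7! = 1/105
Racah Σ t=2..2: t=2:+1/4 = 1/4
⇒ 3j(3 2 1; 0 0 0)² = 3/35, sgn -1
Racah Σ t=2..2: t=2:+1/8 = 1/8
⇒ 3j(3 2 1; -1 0 1)² = 2/35, sgn +1
4πI² = N·(3j₀)²·(3jₘ)² = 18/35
I = -1·√(0.514286/4π) = -0.20230066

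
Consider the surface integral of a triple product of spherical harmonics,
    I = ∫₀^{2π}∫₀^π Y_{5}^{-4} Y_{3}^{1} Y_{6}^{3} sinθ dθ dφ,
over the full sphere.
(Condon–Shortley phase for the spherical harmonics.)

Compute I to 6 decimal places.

Checks pass: Σm=0; 14 even; l₃=6∈[2,8].
(2·5+1)(2·3+1)(2·6+1) = 1001
Δ: 2! 8! 4! / 15! → 1/675675
sum: t=0:+1/8640 t=1:−1/2304 t=2:+1/8640 = -7/34560
3j²(5 3 6; 0 0 0) = Δ·Π!·Σ² = 7/429  (sign -1)
sum: t=1:−1/241920 t=2:+1/40320 = 1/48384
3j²(5 3 6; -4 1 3) = Δ·Π!·Σ² = 24/1001  (sign -1)
combine: 4πI² = 1001·7/429·24/1001 = 56/143
take √, sign +1: I = 0.17653103

0.176531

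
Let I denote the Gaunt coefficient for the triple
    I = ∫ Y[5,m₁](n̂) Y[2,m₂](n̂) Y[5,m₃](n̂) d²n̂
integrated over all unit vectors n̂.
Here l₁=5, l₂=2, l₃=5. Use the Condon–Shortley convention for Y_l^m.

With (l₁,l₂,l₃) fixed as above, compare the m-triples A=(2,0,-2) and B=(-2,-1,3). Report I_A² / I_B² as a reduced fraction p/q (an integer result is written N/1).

Shared (l₁,l₂,l₃)=(5,2,5): N and (l;000)² cancel in I_A²/I_B².
A: Δ = 2!·8!·2!/13! = 1/38610; Racah Σ t=0..2: t=0:+1/2880 t=1:−1/1440 t=2:+1/20160 = -1/3360; ⇒ 3j(5 2 5; 2 0 -2)² = 6/715, sgn +1
B: Δ = 2!·8!·2!/13! = 1/38610; Racah Σ t=0..1: t=0:+1/10080 t=1:−1/2880 = -1/4032; ⇒ 3j(5 2 5; -2 -1 3)² = 10/429, sgn -1
I_A²/I_B² = (6/715)/(10/429) = 9/25

9/25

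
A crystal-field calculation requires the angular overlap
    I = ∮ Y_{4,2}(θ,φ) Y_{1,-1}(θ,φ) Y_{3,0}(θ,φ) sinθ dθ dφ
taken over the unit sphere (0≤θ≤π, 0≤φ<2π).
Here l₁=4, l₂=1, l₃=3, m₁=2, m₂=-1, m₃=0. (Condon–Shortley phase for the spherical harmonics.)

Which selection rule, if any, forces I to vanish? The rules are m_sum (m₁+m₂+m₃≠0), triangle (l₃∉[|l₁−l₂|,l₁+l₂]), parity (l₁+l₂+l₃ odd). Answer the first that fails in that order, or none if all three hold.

m_sum

azimuthal sum: 2 − 1 + 0 = 1  ✗
3 ≤ 3 ≤ 5 (triangle on l)
L = 4 + 1 + 3 = 8 (even)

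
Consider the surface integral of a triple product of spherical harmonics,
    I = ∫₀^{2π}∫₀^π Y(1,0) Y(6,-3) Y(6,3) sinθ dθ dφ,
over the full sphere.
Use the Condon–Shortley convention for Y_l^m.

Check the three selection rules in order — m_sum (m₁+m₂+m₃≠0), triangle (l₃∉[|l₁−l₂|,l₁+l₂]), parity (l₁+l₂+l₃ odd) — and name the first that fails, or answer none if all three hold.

parity

m₁+m₂+m₃ = 0 − 3 + 3 = 0  ✓
triangle: |1−6|=5 ≤ l₃=6 ≤ 1+6=7  ✓
parity: l₁+l₂+l₃ = 13 is odd  ✗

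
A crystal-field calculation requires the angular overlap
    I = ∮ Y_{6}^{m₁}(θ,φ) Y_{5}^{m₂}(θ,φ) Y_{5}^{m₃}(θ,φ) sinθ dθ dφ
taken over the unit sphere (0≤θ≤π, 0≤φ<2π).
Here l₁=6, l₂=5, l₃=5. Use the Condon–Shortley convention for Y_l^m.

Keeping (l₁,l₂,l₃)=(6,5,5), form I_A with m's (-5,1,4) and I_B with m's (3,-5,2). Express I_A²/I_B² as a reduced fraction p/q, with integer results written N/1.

Same 6,5,5: normalisation and zero-m 3j drop out of the ratio.
A: Δ: 6! 6! 4! / 17! → 1/28588560; sum: t=5:−1/518400 t=6:+1/2073600 = -1/691200; 3j²(6 5 5; -5 1 4) = Δ·Π!·Σ² = 81/4420  (sign +1)
B: Δ: 6! 6! 4! / 17! → 1/28588560; sum: t=0:+1/622080 = 1/622080; 3j²(6 5 5; 3 -5 2) = Δ·Π!·Σ² = 105/4862  (sign -1)
I_A²/I_B² = (81/4420)/(105/4862) = 297/350

297/350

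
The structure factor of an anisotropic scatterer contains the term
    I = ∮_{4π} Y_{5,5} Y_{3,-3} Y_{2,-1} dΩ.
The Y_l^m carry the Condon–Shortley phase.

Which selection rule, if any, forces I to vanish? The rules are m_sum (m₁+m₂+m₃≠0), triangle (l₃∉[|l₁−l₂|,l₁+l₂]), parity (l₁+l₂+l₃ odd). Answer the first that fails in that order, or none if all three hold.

Σmᵢ = 1  ✗
l₃∈[|l₁−l₂|,l₁+l₂]=[2,8], have l₃=2
Σlᵢ = 10 ⇒ even

m_sum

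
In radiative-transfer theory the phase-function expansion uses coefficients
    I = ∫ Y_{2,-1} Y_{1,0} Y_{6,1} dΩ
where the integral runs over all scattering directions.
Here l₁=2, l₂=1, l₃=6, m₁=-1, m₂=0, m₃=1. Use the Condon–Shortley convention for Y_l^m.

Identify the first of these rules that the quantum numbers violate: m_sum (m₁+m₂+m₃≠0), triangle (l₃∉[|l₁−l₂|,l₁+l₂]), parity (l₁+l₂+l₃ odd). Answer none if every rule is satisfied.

Σmᵢ = 0  ✓
l₃∈[|l₁−l₂|,l₁+l₂]=[1,3], have l₃=6  ✗
Σlᵢ = 9 ⇒ odd

triangle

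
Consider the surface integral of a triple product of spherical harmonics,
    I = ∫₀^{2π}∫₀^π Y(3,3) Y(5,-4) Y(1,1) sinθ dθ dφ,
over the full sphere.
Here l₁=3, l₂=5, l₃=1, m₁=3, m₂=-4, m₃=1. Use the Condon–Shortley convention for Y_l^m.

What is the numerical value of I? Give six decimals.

triangle: need 2≤l₃≤8, have 1; I=0

0.000000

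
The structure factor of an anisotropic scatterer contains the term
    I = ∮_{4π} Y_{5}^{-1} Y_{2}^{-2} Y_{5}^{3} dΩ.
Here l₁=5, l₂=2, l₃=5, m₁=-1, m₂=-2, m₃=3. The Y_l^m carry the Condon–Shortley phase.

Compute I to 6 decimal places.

0.171169

Checks pass: Σm=0; 12 even; l₃=5∈[3,7].
(2·5+1)(2·2+1)(2·5+1) = 605
Δ: 2! 8! 2! / 13! → 1/38610
sum: t=0:+1/2880 t=1:−1/576 t=2:+1/2880 = -1/960
3j²(5 2 5; 0 0 0) = Δ·Π!·Σ² = 10/429  (sign +1)
sum: t=0:+1/5760 = 1/5760
3j²(5 2 5; -1 -2 3) = Δ·Π!·Σ² = 56/2145  (sign +1)
combine: 4πI² = 605·10/429·56/2145 = 560/1521
take √, sign +1: I = 0.17116875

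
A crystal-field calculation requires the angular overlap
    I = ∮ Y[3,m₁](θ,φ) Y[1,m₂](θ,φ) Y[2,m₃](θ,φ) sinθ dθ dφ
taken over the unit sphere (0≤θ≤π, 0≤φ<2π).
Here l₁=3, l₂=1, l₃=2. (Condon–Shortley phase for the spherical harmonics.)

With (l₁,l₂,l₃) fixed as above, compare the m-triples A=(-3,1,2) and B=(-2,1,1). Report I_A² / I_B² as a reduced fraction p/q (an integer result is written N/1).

l's match ⇒ only the (l;m) 3-j factors differ between A and B.
A: triangle coeff Δ(3,1,2) = 1/105; Σ_t [2,2]: t=2:+1/48 = 1/48; (3j)²=1/7 [(3 1 2; -3 1 2)], sign=+1
B: triangle coeff Δ(3,1,2) = 1/105; Σ_t [2,2]: t=2:+1/12 = 1/12; (3j)²=2/21 [(3 1 2; -2 1 1)], sign=-1
I_A²/I_B² = (1/7)/(2/21) = 3/2

3/2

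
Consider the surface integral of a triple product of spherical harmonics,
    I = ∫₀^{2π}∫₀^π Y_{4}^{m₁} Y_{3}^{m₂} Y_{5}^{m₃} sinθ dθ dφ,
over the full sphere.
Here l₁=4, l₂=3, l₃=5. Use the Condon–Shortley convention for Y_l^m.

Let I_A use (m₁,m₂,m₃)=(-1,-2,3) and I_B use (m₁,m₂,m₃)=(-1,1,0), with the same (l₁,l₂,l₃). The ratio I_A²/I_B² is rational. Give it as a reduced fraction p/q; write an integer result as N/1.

14/1

Shared (l₁,l₂,l₃)=(4,3,5): N and (l;000)² cancel in I_A²/I_B².
A: Δ = 2!·6!·4!/13! = 1/180180; Racah Σ t=0..1: t=0:+1/1440 t=1:−1/1152 = -1/5760; ⇒ 3j(4 3 5; -1 -2 3)² = 1/858, sgn -1
B: Δ = 2!·6!·4!/13! = 1/180180; Racah Σ t=0..2: t=0:+1/5760 t=1:−1/288 t=2:+1/288 = 1/5760; ⇒ 3j(4 3 5; -1 1 0)² = 1/12012, sgn -1
I_A²/I_B² = (1/858)/(1/12012) = 14/1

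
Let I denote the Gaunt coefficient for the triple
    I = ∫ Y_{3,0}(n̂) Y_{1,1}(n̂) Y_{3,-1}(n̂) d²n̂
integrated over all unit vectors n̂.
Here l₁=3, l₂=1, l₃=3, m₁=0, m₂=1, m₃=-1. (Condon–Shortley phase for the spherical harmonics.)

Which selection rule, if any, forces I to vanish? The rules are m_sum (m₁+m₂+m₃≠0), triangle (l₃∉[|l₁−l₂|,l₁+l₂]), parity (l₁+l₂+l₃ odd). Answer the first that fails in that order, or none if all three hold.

m₁+m₂+m₃ = 0 + 1 − 1 = 0  ✓
triangle: |3−1|=2 ≤ l₃=3 ≤ 3+1=4  ✓
parity: l₁+l₂+l₃ = 7 is odd  ✗

parity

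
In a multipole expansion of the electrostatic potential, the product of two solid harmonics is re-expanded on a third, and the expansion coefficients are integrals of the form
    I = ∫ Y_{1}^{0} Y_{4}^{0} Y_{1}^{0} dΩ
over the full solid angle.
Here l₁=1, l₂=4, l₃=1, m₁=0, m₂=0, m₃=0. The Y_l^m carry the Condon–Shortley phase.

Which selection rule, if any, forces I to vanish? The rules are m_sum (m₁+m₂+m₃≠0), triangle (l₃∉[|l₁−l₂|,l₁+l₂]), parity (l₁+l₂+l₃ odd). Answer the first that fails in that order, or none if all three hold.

Σmᵢ = 0  ✓
l₃∈[|l₁−l₂|,l₁+l₂]=[3,5], have l₃=1  ✗
Σlᵢ = 6 ⇒ even

triangle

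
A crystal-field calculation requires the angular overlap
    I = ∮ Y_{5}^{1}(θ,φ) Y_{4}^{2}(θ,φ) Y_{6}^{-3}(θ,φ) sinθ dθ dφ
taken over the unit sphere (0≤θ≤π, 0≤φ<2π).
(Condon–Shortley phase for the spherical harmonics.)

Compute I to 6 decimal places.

0.000000

L=15 odd ⇒ parity kills the (l;000) factor ⇒ I = 0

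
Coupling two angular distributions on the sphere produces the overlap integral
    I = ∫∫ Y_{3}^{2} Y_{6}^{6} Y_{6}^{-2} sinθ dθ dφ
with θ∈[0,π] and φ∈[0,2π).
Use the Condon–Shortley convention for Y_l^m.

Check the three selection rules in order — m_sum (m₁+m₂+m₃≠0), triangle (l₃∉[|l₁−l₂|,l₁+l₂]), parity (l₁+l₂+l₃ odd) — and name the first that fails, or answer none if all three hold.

Σmᵢ = 6  ✗
l₃∈[|l₁−l₂|,l₁+l₂]=[3,9], have l₃=6
Σlᵢ = 15 ⇒ odd

m_sum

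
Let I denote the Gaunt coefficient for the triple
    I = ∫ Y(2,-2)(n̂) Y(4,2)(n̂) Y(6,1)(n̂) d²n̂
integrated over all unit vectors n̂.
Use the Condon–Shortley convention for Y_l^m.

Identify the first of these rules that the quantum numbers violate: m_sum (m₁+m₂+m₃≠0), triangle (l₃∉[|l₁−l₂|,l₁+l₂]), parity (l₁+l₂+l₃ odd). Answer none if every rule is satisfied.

azimuthal sum: -2 + 2 + 1 = 1  ✗
2 ≤ 6 ≤ 6 (triangle on l)
L = 2 + 4 + 6 = 12 (even)

m_sum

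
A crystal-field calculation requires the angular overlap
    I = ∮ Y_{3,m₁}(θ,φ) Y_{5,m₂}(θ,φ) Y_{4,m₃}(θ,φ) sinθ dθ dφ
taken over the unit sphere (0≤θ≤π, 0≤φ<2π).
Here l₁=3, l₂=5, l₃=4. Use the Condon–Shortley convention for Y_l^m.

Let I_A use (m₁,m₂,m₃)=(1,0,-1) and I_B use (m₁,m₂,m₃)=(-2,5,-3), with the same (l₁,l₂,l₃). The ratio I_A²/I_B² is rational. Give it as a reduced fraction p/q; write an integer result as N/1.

Same 3,5,4: normalisation and zero-m 3j drop out of the ratio.
A: Δ: 4! 2! 6! / 13! → 1/180180; sum: t=0:+1/5760 t=1:−1/288 t=2:+1/288 = 1/5760; 3j²(3 5 4; 1 0 -1) = Δ·Π!·Σ² = 1/12012  (sign -1)
B: Δ: 4! 2! 6! / 13! → 1/180180; sum: t=4:+1/17280 = 1/17280; 3j²(3 5 4; -2 5 -3) = Δ·Π!·Σ² = 35/858  (sign -1)
I_A²/I_B² = (1/12012)/(35/858) = 1/490

1/490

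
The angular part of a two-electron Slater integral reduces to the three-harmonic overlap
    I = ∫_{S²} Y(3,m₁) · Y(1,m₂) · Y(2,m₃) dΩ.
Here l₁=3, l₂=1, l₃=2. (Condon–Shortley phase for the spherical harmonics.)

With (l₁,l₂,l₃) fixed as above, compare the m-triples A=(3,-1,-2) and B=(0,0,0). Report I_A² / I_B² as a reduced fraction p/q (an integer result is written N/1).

5/3

l's match ⇒ only the (l;m) 3-j factors differ between A and B.
A: triangle coeff Δ(3,1,2) = 1/105; Σ_t [0,0]: t=0:+1/48 = 1/48; (3j)²=1/7 [(3 1 2; 3 -1 -2)], sign=+1
B: triangle coeff Δ(3,1,2) = 1/105; Σ_t [1,1]: t=1:−1/4 = -1/4; (3j)²=3/35 [(3 1 2; 0 0 0)], sign=-1
I_A²/I_B² = (1/7)/(3/35) = 5/3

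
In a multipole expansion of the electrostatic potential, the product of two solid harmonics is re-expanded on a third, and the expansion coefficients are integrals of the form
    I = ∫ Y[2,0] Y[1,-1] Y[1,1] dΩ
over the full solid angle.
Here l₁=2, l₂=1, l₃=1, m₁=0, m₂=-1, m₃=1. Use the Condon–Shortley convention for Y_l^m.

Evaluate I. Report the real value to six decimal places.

m-sum 0 ✓  L=4 even ✓  1≤1≤3 ✓
Π(2lᵢ+1) = 5×3×3 = 45
triangle coeff Δ(2,1,1) = 1/30
Σ_t [1,1]: t=1:−1/1 = -1/1
(3j)²=2/15 [(2 1 1; 0 0 0)], sign=+1
Σ_t [0,0]: t=0:+1/4 = 1/4
(3j)²=1/30 [(2 1 1; 0 -1 1)], sign=+1
⇒ 4πI² = 1/5
I = (+1)√(1/5/(4π)) = 0.12615663

0.126157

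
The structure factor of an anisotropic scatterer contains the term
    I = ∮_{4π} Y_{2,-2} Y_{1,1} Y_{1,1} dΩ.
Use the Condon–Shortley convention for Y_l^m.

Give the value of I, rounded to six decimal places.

0.309019

m-sum 0 ✓  L=4 even ✓  1≤1≤3 ✓
Π(2lᵢ+1) = 5×3×3 = 45
triangle coeff Δ(2,1,1) = 1/30
Σ_t [1,1]: t=1:−1/1 = -1/1
(3j)²=2/15 [(2 1 1; 0 0 0)], sign=+1
Σ_t [2,2]: t=2:+1/4 = 1/4
(3j)²=1/5 [(2 1 1; -2 1 1)], sign=+1
⇒ 4πI² = 6/5
I = (+1)√(6/5/(4π)) = 0.30901936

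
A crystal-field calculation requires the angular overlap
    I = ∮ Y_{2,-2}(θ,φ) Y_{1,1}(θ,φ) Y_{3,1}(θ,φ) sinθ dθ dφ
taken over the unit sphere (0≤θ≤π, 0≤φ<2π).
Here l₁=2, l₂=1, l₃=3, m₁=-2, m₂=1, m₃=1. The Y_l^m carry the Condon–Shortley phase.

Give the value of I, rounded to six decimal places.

-0.082589

m-sum 0 ✓  L=6 even ✓  1≤3≤3 ✓
Π(2lᵢ+1) = 5×3×7 = 105
triangle coeff Δ(2,1,3) = 1/105
Σ_t [0,0]: t=0:+1/4 = 1/4
(3j)²=3/35 [(2 1 3; 0 0 0)], sign=-1
Σ_t [0,0]: t=0:+1/48 = 1/48
(3j)²=1/105 [(2 1 3; -2 1 1)], sign=+1
⇒ 4πI² = 3/35
I = (-1)√(3/35/(4π)) = -0.08258890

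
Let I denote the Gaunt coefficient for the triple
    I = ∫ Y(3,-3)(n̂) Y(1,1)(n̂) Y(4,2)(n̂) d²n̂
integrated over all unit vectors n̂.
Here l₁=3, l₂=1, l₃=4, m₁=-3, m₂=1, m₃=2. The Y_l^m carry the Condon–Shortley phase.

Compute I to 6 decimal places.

Checks pass: Σm=0; 8 even; l₃=4∈[2,4].
(2·3+1)(2·1+1)(2·4+1) = 189
Δ: 0! 6! 2! / 9! → 1/252
sum: t=0:+1/36 = 1/36
3j²(3 1 4; 0 0 0) = Δ·Π!·Σ² = 4/63  (sign +1)
sum: t=0:+1/1440 = 1/1440
3j²(3 1 4; -3 1 2) = Δ·Π!·Σ² = 1/252  (sign +1)
combine: 4πI² = 189·4/63·1/252 = 1/21
take √, sign +1: I = 0.06155813

0.061558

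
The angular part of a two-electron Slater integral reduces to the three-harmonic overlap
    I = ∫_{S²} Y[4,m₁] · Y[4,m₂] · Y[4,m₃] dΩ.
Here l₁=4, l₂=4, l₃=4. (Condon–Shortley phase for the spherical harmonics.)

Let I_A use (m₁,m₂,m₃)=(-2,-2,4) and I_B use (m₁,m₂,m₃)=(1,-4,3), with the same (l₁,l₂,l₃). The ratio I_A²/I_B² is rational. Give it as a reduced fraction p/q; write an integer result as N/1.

Same 4,4,4: normalisation and zero-m 3j drop out of the ratio.
A: Δ: 4! 4! 4! / 13! → 1/450450; sum: t=2:+1/2304 = 1/2304; 3j²(4 4 4; -2 -2 4) = Δ·Π!·Σ² = 5/143  (sign +1)
B: Δ: 4! 4! 4! / 13! → 1/450450; sum: t=0:+1/3456 = 1/3456; 3j²(4 4 4; 1 -4 3) = Δ·Π!·Σ² = 35/1287  (sign -1)
I_A²/I_B² = (5/143)/(35/1287) = 9/7

9/7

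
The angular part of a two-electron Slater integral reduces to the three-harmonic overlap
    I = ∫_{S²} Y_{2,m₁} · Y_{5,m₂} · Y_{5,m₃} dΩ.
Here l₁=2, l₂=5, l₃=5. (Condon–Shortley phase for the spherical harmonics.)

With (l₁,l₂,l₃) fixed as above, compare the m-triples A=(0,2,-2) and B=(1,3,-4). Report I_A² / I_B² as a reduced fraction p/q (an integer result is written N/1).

12/49

Same 2,5,5: normalisation and zero-m 3j drop out of the ratio.
A: Δ: 2! 2! 8! / 13! → 1/38610; sum: t=0:+1/20160 t=1:−1/1440 t=2:+1/2880 = -1/3360; 3j²(2 5 5; 0 2 -2) = Δ·Π!·Σ² = 6/715  (sign +1)
B: Δ: 2! 2! 8! / 13! → 1/38610; sum: t=0:+1/80640 t=1:−1/10080 = -1/11520; 3j²(2 5 5; 1 3 -4) = Δ·Π!·Σ² = 49/1430  (sign +1)
I_A²/I_B² = (6/715)/(49/1430) = 12/49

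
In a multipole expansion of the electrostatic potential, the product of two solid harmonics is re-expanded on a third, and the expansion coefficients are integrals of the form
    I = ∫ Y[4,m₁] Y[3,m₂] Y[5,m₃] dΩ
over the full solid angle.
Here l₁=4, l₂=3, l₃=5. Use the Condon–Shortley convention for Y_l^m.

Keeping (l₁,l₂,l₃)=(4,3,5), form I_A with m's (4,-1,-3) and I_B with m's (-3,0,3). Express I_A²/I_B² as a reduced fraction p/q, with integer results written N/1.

8/3

l's match ⇒ only the (l;m) 3-j factors differ between A and B.
A: triangle coeff Δ(4,3,5) = 1/180180; Σ_t [0,0]: t=0:+1/5760 = 1/5760; (3j)²=56/2145 [(4 3 5; 4 -1 -3)], sign=+1
B: triangle coeff Δ(4,3,5) = 1/180180; Σ_t [1,2]: t=1:−1/2880 t=2:+1/1440 = 1/2880; (3j)²=7/715 [(4 3 5; -3 0 3)], sign=+1
I_A²/I_B² = (56/2145)/(7/715) = 8/3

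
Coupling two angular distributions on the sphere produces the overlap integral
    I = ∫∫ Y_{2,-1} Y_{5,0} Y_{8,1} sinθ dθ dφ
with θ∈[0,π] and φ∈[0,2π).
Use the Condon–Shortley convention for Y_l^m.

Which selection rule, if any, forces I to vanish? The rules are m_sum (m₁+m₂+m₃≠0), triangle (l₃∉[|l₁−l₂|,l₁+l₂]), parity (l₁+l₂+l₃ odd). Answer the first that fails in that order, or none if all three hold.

azimuthal sum: -1 + 0 + 1 = 0  ✓
3 ≤ 8 ≤ 7 (triangle on l)  ✗
L = 2 + 5 + 8 = 15 (odd)

triangle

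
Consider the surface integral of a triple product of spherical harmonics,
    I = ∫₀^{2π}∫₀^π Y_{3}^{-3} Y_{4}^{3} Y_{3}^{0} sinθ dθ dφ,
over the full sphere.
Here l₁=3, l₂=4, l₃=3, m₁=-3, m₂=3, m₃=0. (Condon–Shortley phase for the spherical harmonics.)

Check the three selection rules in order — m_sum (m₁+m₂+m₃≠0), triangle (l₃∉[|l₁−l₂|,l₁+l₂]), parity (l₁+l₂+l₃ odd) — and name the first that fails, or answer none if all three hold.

m₁+m₂+m₃ = -3 + 3 + 0 = 0  ✓
triangle: |3−4|=1 ≤ l₃=3 ≤ 3+4=7  ✓
parity: l₁+l₂+l₃ = 10 is even  ✓

none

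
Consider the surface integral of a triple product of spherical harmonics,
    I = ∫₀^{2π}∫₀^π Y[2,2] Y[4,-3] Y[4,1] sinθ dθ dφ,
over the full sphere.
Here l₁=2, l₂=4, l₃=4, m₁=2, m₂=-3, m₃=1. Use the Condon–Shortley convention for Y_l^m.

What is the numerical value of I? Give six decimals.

0.159270

m-sum 0 ✓  L=10 even ✓  2≤4≤6 ✓
Π(2lᵢ+1) = 5×9×9 = 405
triangle coeff Δ(2,4,4) = 1/13860
Σ_t [0,2]: t=0:+1/192 t=1:−1/36 t=2:+1/192 = -5/288
(3j)²=20/693 [(2 4 4; 0 0 0)], sign=-1
Σ_t [0,0]: t=0:+1/480 = 1/480
(3j)²=3/110 [(2 4 4; 2 -3 1)], sign=-1
⇒ 4πI² = 270/847
I = (+1)√(270/847/(4π)) = 0.15927046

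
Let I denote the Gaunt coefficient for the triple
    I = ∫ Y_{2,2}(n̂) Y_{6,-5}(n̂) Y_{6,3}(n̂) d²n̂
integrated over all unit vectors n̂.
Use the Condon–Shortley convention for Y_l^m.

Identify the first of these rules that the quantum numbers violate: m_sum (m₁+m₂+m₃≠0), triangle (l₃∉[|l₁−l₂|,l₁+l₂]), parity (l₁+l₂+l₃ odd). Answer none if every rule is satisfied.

none

Σmᵢ = 0  ✓
l₃∈[|l₁−l₂|,l₁+l₂]=[4,8], have l₃=6  ✓
Σlᵢ = 14 ⇒ even  ✓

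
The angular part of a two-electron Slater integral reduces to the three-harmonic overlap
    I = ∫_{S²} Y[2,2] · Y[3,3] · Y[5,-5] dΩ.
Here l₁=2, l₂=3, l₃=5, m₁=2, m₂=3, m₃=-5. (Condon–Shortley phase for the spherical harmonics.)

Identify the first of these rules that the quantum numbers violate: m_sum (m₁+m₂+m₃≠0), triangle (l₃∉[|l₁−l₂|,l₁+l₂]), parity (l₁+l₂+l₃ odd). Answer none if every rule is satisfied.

none

azimuthal sum: 2 + 3 − 5 = 0  ✓
1 ≤ 5 ≤ 5 (triangle on l)  ✓
L = 2 + 3 + 5 = 10 (even)  ✓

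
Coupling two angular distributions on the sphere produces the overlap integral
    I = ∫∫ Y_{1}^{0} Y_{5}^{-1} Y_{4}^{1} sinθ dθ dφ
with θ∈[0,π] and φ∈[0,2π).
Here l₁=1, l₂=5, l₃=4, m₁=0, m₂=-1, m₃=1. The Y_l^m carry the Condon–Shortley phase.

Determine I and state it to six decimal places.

Checks pass: Σm=0; 10 even; l₃=4∈[4,6].
(2·1+1)(2·5+1)(2·4+1) = 297
Δ: 2! 0! 8! / 11! → 1/495
sum: t=1:−1/576 = -1/576
3j²(1 5 4; 0 0 0) = Δ·Π!·Σ² = 5/99  (sign -1)
sum: t=1:−1/720 = -1/720
3j²(1 5 4; 0 -1 1) = Δ·Π!·Σ² = 8/165  (sign +1)
combine: 4πI² = 297·5/99·8/165 = 8/11
take √, sign -1: I = -0.24057125

-0.240571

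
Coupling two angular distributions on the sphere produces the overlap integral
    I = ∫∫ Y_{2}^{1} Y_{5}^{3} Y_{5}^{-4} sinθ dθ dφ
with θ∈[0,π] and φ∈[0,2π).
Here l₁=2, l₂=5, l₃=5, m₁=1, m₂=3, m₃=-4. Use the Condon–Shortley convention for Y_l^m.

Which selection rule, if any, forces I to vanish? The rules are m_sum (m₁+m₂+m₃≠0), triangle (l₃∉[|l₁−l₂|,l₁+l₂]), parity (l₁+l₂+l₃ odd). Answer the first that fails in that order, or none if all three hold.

none

azimuthal sum: 1 + 3 − 4 = 0  ✓
3 ≤ 5 ≤ 7 (triangle on l)  ✓
L = 2 + 5 + 5 = 12 (even)  ✓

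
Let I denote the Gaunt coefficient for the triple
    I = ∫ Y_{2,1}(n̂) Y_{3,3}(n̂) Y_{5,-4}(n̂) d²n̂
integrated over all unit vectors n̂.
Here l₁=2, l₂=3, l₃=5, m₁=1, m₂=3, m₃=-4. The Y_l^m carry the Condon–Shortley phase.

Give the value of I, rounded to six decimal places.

0.219610

Rules hold: Σm=0, L=10 even, 1≤5≤5.
N = 5·7·11 = 385
Δ = 0!·4!·6!/11! = 1/2310
Racah Σ t=0..0: t=0:+1/144 = 1/144
⇒ 3j(2 3 5; 0 0 0)² = 10/231, sgn -1
Racah Σ t=0..0: t=0:+1/4320 = 1/4320
⇒ 3j(2 3 5; 1 3 -4)² = 2/55, sgn -1
4πI² = N·(3j₀)²·(3jₘ)² = 20/33
I = +1·√(0.606061/4π) = 0.21961050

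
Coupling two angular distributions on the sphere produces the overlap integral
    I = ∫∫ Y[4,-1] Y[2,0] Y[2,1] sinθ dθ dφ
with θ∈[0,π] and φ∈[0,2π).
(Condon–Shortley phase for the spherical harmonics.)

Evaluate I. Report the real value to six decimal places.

-0.220728

Rules hold: Σm=0, L=8 even, 2≤2≤6.
N = 9·5·5 = 225
Δ = 4!·4!·0!/9! = 1/630
Racah Σ t=2..2: t=2:+1/16 = 1/16
⇒ 3j(4 2 2; 0 0 0)² = 2/35, sgn +1
Racah Σ t=2..2: t=2:+1/24 = 1/24
⇒ 3j(4 2 2; -1 0 1)² = 1/21, sgn -1
4πI² = N·(3j₀)²·(3jₘ)² = 30/49
I = -1·√(0.612245/4π) = -0.22072812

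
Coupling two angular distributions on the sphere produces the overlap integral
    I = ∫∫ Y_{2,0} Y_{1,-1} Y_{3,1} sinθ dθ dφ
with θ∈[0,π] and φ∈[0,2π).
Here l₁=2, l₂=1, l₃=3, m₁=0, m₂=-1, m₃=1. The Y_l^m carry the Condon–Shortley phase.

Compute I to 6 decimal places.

Rules hold: Σm=0, L=6 even, 1≤3≤3.
N = 5·3·7 = 105
Δ = 0!·4!·2!/7! = 1/105
Racah Σ t=0..0: t=0:+1/4 = 1/4
⇒ 3j(2 1 3; 0 0 0)² = 3/35, sgn -1
Racah Σ t=0..0: t=0:+1/8 = 1/8
⇒ 3j(2 1 3; 0 -1 1)² = 2/35, sgn +1
4πI² = N·(3j₀)²·(3jₘ)² = 18/35
I = -1·√(0.514286/4π) = -0.20230066

-0.202301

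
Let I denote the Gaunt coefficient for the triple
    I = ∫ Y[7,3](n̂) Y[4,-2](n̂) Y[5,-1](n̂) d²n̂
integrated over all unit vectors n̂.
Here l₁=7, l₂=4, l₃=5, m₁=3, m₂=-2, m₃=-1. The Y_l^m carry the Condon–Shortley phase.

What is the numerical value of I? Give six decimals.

m-sum 0 ✓  L=16 even ✓  3≤5≤11 ✓
Π(2lᵢ+1) = 15×9×11 = 1485
triangle coeff Δ(7,4,5) = 1/6126120
Σ_t [2,4]: t=2:+1/69120 t=3:−1/20736 t=4:+1/69120 = -1/51840
(3j)²=280/21879 [(7 4 5; 0 0 0)], sign=+1
Σ_t [0,2]: t=0:+1/829440 t=1:−1/86400 t=2:+1/138240 = -13/4147200
(3j)²=13/3740 [(7 4 5; 3 -2 -1)], sign=-1
⇒ 4πI² = 210/3179
I = (-1)√(210/3179/(4π)) = -0.07250358

-0.072504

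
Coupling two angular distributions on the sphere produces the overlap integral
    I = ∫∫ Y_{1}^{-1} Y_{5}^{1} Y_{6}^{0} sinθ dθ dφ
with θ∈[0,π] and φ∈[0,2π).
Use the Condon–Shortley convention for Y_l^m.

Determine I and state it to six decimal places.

Rules hold: Σm=0, L=12 even, 4≤6≤6.
N = 3·11·13 = 429
Δ = 0!·2!·10!/13! = 1/858
Racah Σ t=0..0: t=0:+1/14400 = 1/14400
⇒ 3j(1 5 6; 0 0 0)² = 6/143, sgn +1
Racah Σ t=0..0: t=0:+1/34560 = 1/34560
⇒ 3j(1 5 6; -1 1 0)² = 5/286, sgn +1
4πI² = N·(3j₀)²·(3jₘ)² = 45/143
I = +1·√(0.314685/4π) = 0.15824621

0.158246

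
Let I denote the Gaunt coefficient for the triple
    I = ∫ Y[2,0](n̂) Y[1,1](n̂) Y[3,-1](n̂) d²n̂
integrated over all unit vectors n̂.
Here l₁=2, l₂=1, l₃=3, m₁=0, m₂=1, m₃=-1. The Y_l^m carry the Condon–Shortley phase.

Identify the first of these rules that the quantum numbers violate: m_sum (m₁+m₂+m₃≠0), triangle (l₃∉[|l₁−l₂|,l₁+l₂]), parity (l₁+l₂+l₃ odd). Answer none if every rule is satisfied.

none

Σmᵢ = 0  ✓
l₃∈[|l₁−l₂|,l₁+l₂]=[1,3], have l₃=3  ✓
Σlᵢ = 6 ⇒ even  ✓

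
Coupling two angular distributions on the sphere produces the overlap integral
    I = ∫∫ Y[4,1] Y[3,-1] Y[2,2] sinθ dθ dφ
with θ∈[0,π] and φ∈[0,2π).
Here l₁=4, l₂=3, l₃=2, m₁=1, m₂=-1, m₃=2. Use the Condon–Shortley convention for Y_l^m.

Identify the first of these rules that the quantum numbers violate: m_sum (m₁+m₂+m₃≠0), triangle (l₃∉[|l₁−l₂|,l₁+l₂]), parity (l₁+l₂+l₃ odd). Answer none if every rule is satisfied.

m₁+m₂+m₃ = 1 − 1 + 2 = 2  ✗
triangle: |4−3|=1 ≤ l₃=2 ≤ 4+3=7
parity: l₁+l₂+l₃ = 9 is odd

m_sum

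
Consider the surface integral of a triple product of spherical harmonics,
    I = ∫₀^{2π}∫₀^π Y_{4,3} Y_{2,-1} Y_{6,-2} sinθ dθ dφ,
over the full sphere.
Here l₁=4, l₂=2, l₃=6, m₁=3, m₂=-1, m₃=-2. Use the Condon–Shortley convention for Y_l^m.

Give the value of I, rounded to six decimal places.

Checks pass: Σm=0; 12 even; l₃=6∈[2,6].
(2·4+1)(2·2+1)(2·6+1) = 585
Δ: 0! 8! 4! / 13! → 1/6435
sum: t=0:+1/2304 = 1/2304
3j²(4 2 6; 0 0 0) = Δ·Π!·Σ² = 5/143  (sign +1)
sum: t=0:+1/30240 = 1/30240
3j²(4 2 6; 3 -1 -2) = Δ·Π!·Σ² = 32/6435  (sign +1)
combine: 4πI² = 585·5/143·32/6435 = 160/1573
take √, sign +1: I = 0.08996855

0.089969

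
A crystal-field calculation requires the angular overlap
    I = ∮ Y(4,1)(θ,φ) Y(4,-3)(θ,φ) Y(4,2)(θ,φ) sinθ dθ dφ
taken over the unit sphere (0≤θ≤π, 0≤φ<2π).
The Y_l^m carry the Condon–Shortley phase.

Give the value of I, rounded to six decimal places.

Rules hold: Σm=0, L=12 even, 0≤4≤8.
N = 9·9·9 = 729
Δ = 4!·4!·4!/13! = 1/450450
Racah Σ t=0..4: t=0:+1/13824 t=1:−1/216 t=2:+1/64 t=3:−1/216 t=4:+1/13824 = 5/768
⇒ 3j(4 4 4; 0 0 0)² = 18/1001, sgn +1
Racah Σ t=0..1: t=0:+1/864 t=1:−1/576 = -1/1728
⇒ 3j(4 4 4; 1 -3 2)² = 5/1287, sgn -1
4πI² = N·(3j₀)²·(3jₘ)² = 7290/143143
I = -1·√(0.0509281/4π) = -0.06366105

-0.063661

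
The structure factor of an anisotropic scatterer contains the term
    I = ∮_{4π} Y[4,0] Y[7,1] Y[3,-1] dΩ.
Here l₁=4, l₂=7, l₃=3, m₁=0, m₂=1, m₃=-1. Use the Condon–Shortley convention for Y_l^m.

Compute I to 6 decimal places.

Rules hold: Σm=0, L=14 even, 3≤3≤11.
N = 9·15·7 = 945
Δ = 8!·0!·6!/15! = 1/45045
Racah Σ t=4..4: t=4:+1/20736 = 1/20736
⇒ 3j(4 7 3; 0 0 0)² = 35/1287, sgn -1
Racah Σ t=4..4: t=4:+1/27648 = 1/27648
⇒ 3j(4 7 3; 0 1 -1)² = 10/429, sgn +1
4πI² = N·(3j₀)²·(3jₘ)² = 12250/20449
I = -1·√(0.599051/4π) = -0.21833687

-0.218337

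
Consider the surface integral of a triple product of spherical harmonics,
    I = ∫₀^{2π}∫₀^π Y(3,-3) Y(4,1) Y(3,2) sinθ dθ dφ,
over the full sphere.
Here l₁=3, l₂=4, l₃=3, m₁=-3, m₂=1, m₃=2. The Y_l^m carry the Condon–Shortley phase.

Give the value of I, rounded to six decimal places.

0.140463

Rules hold: Σm=0, L=10 even, 1≤3≤7.
N = 7·9·7 = 441
Δ = 4!·2!·4!/11! = 1/34650
Racah Σ t=1..3: t=1:−1/72 t=2:+1/16 t=3:−1/72 = 5/144
⇒ 3j(3 4 3; 0 0 0)² = 2/77, sgn -1
Racah Σ t=4..4: t=4:+1/288 = 1/288
⇒ 3j(3 4 3; -3 1 2)² = 5/231, sgn -1
4πI² = N·(3j₀)²·(3jₘ)² = 30/121
I = +1·√(0.247934/4π) = 0.14046335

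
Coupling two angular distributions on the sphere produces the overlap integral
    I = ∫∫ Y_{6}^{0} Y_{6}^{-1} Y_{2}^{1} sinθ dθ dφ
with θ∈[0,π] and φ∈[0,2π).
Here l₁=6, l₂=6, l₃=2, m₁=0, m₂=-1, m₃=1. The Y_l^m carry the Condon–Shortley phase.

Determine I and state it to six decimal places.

Checks pass: Σm=0; 14 even; l₃=2∈[0,12].
(2·6+1)(2·6+1)(2·2+1) = 845
Δ: 10! 2! 2! / 15! → 1/90090
sum: t=4:+1/69120 t=5:−1/14400 t=6:+1/69120 = -7/172800
3j²(6 6 2; 0 0 0) = Δ·Π!·Σ² = 14/715  (sign -1)
sum: t=4:+1/34560 t=5:−1/28800 = -1/172800
3j²(6 6 2; 0 -1 1) = Δ·Π!·Σ² = 1/1430  (sign +1)
combine: 4πI² = 845·14/715·1/1430 = 7/605
take √, sign -1: I = -0.03034355

-0.030344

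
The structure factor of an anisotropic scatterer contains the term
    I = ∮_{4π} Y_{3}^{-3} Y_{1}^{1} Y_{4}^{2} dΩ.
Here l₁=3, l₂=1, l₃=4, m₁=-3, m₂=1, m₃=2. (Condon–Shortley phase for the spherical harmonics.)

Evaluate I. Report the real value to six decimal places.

Checks pass: Σm=0; 8 even; l₃=4∈[2,4].
(2·3+1)(2·1+1)(2·4+1) = 189
Δ: 0! 6! 2! / 9! → 1/252
sum: t=0:+1/36 = 1/36
3j²(3 1 4; 0 0 0) = Δ·Π!·Σ² = 4/63  (sign +1)
sum: t=0:+1/1440 = 1/1440
3j²(3 1 4; -3 1 2) = Δ·Π!·Σ² = 1/252  (sign +1)
combine: 4πI² = 189·4/63·1/252 = 1/21
take √, sign +1: I = 0.06155813

0.061558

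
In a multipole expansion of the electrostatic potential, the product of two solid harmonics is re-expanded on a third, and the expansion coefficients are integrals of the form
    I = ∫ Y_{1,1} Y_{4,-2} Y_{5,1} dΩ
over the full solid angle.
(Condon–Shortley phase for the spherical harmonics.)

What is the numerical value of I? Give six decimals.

-0.120286

m-sum 0 ✓  L=10 even ✓  3≤5≤5 ✓
Π(2lᵢ+1) = 3×9×11 = 297
triangle coeff Δ(1,4,5) = 1/495
Σ_t [0,0]: t=0:+1/576 = 1/576
(3j)²=5/99 [(1 4 5; 0 0 0)], sign=-1
Σ_t [0,0]: t=0:+1/2880 = 1/2880
(3j)²=2/165 [(1 4 5; 1 -2 1)], sign=+1
⇒ 4πI² = 2/11
I = (-1)√(2/11/(4π)) = -0.12028562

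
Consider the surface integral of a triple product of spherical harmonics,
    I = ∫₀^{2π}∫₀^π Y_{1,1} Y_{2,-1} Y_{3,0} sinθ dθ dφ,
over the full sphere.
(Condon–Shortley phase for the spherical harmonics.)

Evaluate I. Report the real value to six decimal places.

0.143048

Checks pass: Σm=0; 6 even; l₃=3∈[1,3].
(2·1+1)(2·2+1)(2·3+1) = 105
Δ: 0! 2! 4! / 7! → 1/105
sum: t=0:+1/4 = 1/4
3j²(1 2 3; 0 0 0) = Δ·Π!·Σ² = 3/35  (sign -1)
sum: t=0:+1/12 = 1/12
3j²(1 2 3; 1 -1 0) = Δ·Π!·Σ² = 1/35  (sign -1)
combine: 4πI² = 105·3/35·1/35 = 9/35
take √, sign +1: I = 0.14304817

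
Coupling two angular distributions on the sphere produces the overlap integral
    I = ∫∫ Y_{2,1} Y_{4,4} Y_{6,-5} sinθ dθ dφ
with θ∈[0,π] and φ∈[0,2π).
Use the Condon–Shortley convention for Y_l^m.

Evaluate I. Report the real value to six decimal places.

m-sum 0 ✓  L=12 even ✓  2≤6≤6 ✓
Π(2lᵢ+1) = 5×9×13 = 585
triangle coeff Δ(2,4,6) = 1/6435
Σ_t [0,0]: t=0:+1/2304 = 1/2304
(3j)²=5/143 [(2 4 6; 0 0 0)], sign=+1
Σ_t [0,0]: t=0:+1/241920 = 1/241920
(3j)²=1/39 [(2 4 6; 1 4 -5)], sign=-1
⇒ 4πI² = 75/143
I = (-1)√(75/143/(4π)) = -0.20429497

-0.204295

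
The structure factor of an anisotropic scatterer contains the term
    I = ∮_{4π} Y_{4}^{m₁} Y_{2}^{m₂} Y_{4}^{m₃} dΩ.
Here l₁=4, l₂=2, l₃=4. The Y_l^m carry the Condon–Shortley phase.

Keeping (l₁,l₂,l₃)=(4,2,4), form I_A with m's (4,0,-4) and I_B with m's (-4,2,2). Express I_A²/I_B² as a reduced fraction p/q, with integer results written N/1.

Same 4,2,4: normalisation and zero-m 3j drop out of the ratio.
A: Δ: 2! 6! 2! / 11! → 1/13860; sum: t=0:+1/2880 = 1/2880; 3j²(4 2 4; 4 0 -4) = Δ·Π!·Σ² = 28/495  (sign +1)
B: Δ: 2! 6! 2! / 11! → 1/13860; sum: t=2:+1/2880 = 1/2880; 3j²(4 2 4; -4 2 2) = Δ·Π!·Σ² = 2/165  (sign +1)
I_A²/I_B² = (28/495)/(2/165) = 14/3

14/3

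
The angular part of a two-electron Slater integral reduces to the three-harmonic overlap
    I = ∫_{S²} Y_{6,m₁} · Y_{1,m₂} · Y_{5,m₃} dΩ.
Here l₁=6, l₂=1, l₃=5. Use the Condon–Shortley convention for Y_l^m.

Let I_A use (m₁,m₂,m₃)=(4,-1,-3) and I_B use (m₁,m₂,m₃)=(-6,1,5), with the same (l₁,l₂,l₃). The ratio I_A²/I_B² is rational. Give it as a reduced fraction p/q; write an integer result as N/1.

15/22

l's match ⇒ only the (l;m) 3-j factors differ between A and B.
A: triangle coeff Δ(6,1,5) = 1/858; Σ_t [0,0]: t=0:+1/161280 = 1/161280; (3j)²=15/286 [(6 1 5; 4 -1 -3)], sign=+1
B: triangle coeff Δ(6,1,5) = 1/858; Σ_t [2,2]: t=2:+1/7257600 = 1/7257600; (3j)²=1/13 [(6 1 5; -6 1 5)], sign=+1
I_A²/I_B² = (15/286)/(1/13) = 15/22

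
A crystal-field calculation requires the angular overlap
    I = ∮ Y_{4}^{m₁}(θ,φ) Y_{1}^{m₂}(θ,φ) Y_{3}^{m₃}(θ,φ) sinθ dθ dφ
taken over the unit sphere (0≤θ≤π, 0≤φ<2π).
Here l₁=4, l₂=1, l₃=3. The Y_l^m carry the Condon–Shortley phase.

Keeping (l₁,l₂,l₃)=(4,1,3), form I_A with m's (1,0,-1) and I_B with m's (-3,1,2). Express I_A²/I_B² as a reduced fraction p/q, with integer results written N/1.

5/7

Same 4,1,3: normalisation and zero-m 3j drop out of the ratio.
A: Δ: 2! 6! 0! / 9! → 1/252; sum: t=1:−1/48 = -1/48; 3j²(4 1 3; 1 0 -1) = Δ·Π!·Σ² = 5/84  (sign -1)
B: Δ: 2! 6! 0! / 9! → 1/252; sum: t=2:+1/240 = 1/240; 3j²(4 1 3; -3 1 2) = Δ·Π!·Σ² = 1/12  (sign -1)
I_A²/I_B² = (5/84)/(1/12) = 5/7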